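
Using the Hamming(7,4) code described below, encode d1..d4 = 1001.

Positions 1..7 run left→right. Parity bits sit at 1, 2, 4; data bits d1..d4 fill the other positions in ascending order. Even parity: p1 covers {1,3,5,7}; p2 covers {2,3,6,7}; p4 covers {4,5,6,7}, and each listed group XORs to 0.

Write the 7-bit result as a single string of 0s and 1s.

0011001

Place data at non-parity positions: p1 p2 1 p4 0 0 1
p1 (pos 1,3,5,7): XOR of data positions = 1⊕0⊕1 = 0
p2 (pos 2,3,6,7): XOR of data positions = 1⊕0⊕1 = 0
p4 (pos 4,5,6,7): XOR of data positions = 0⊕0⊕1 = 1
Codeword: 0011001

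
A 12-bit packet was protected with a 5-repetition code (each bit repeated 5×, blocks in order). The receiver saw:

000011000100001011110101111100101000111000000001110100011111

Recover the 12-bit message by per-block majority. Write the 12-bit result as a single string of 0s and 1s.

Block 1 (00001): 1 one → 0
Block 2 (10001): 2 ones → 0
Block 3 (00001): 1 one → 0
Block 4 (01111): 4 ones → 1
Block 5 (01011): 3 ones → 1
Block 6 (11100): 3 ones → 1
Block 7 (10100): 2 ones → 0
Block 8 (01110): 3 ones → 1
Block 9 (00000): 0 ones → 0
Block 10 (00111): 3 ones → 1
Block 11 (01000): 1 one → 0
Block 12 (11111): 5 ones → 1

000111010101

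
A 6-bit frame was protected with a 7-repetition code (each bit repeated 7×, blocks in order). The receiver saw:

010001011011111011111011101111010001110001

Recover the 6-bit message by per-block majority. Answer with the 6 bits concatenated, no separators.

011101

Block 1 (0100010): 2 ones → 0
Block 2 (1101111): 6 ones → 1
Block 3 (1011111): 6 ones → 1
Block 4 (0111011): 5 ones → 1
Block 5 (1101000): 3 ones → 0
Block 6 (1110001): 4 ones → 1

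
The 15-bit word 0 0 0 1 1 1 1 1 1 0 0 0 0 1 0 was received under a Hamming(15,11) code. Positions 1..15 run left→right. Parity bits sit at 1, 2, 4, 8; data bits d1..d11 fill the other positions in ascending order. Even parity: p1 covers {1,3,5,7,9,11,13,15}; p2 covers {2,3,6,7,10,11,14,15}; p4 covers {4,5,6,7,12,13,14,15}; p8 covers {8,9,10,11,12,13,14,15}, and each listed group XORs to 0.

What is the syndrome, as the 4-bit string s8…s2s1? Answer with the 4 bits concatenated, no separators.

1111

s1 (pos 1,3,5,7,9,11,13,15): 0⊕0⊕1⊕1⊕1⊕0⊕0⊕0 = 1
s2 (pos 2,3,6,7,10,11,14,15): 0⊕0⊕1⊕1⊕0⊕0⊕1⊕0 = 1
s4 (pos 4,5,6,7,12,13,14,15): 1⊕1⊕1⊕1⊕0⊕0⊕1⊕0 = 1
s8 (pos 8,9,10,11,12,13,14,15): 1⊕1⊕0⊕0⊕0⊕0⊕1⊕0 = 1
Syndrome s8…s1 = 1111 → error at position 15.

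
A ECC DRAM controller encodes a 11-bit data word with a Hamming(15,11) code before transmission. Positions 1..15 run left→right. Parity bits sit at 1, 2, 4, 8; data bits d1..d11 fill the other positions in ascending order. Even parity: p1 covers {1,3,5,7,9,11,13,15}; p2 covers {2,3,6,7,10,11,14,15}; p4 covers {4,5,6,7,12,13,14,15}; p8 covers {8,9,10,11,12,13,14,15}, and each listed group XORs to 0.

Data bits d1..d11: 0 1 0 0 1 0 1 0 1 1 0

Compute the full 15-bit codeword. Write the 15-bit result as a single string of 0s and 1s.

000110001010110

Place data at non-parity positions: p1 p2 0 p4 1 0 0 p8 1 0 1 0 1 1 0
p1 (pos 1,3,5,7,9,11,13,15): XOR of data positions = 0⊕1⊕0⊕1⊕1⊕1⊕0 = 0
p2 (pos 2,3,6,7,10,11,14,15): XOR of data positions = 0⊕0⊕0⊕0⊕1⊕1⊕0 = 0
p4 (pos 4,5,6,7,12,13,14,15): XOR of data positions = 1⊕0⊕0⊕0⊕1⊕1⊕0 = 1
p8 (pos 8,9,10,11,12,13,14,15): XOR of data positions = 1⊕0⊕1⊕0⊕1⊕1⊕0 = 0
Codeword: 000110001010110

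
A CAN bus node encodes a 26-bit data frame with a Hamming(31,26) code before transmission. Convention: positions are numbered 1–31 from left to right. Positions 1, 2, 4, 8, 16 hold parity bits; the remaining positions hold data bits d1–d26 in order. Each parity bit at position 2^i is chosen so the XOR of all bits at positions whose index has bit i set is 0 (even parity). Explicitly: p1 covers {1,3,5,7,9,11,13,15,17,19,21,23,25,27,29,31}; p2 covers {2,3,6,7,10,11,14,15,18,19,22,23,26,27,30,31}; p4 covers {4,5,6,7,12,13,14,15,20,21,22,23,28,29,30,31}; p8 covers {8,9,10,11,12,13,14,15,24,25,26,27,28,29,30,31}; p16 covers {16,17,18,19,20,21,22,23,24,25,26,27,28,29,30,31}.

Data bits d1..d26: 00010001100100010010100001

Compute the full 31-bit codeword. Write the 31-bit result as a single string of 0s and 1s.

Place data at non-parity positions: p1 p2 0 p4 0 0 1 p8 0 0 0 1 1 0 0 p16 1 0 0 0 1 0 0 1 0 1 0 0 0 0 1
p1 (pos 1,3,5,7,9,11,13,15,17,19,21,23,25,27,29,31): XOR of data positions = 0⊕0⊕1⊕0⊕0⊕1⊕0⊕1⊕0⊕1⊕0⊕0⊕0⊕0⊕1 = 1
p2 (pos 2,3,6,7,10,11,14,15,18,19,22,23,26,27,30,31): XOR of data positions = 0⊕0⊕1⊕0⊕0⊕0⊕0⊕0⊕0⊕0⊕0⊕1⊕0⊕0⊕1 = 1
p4 (pos 4,5,6,7,12,13,14,15,20,21,22,23,28,29,30,31): XOR of data positions = 0⊕0⊕1⊕1⊕1⊕0⊕0⊕0⊕1⊕0⊕0⊕0⊕0⊕0⊕1 = 1
p8 (pos 8,9,10,11,12,13,14,15,24,25,26,27,28,29,30,31): XOR of data positions = 0⊕0⊕0⊕1⊕1⊕0⊕0⊕1⊕0⊕1⊕0⊕0⊕0⊕0⊕1 = 1
p16 (pos 16,17,18,19,20,21,22,23,24,25,26,27,28,29,30,31): XOR of data positions = 1⊕0⊕0⊕0⊕1⊕0⊕0⊕1⊕0⊕1⊕0⊕0⊕0⊕0⊕1 = 1
Codeword: 1101001100011001100010010100001

1101001100011001100010010100001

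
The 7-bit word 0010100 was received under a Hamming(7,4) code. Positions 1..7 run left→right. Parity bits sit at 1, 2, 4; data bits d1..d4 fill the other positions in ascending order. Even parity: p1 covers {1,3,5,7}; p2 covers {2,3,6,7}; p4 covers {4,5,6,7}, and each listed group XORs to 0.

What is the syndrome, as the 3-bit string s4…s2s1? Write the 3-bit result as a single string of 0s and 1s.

110

s1 (pos 1,3,5,7): 0⊕1⊕1⊕0 = 0
s2 (pos 2,3,6,7): 0⊕1⊕0⊕0 = 1
s4 (pos 4,5,6,7): 0⊕1⊕0⊕0 = 1
Syndrome s4…s1 = 110 → error at position 6.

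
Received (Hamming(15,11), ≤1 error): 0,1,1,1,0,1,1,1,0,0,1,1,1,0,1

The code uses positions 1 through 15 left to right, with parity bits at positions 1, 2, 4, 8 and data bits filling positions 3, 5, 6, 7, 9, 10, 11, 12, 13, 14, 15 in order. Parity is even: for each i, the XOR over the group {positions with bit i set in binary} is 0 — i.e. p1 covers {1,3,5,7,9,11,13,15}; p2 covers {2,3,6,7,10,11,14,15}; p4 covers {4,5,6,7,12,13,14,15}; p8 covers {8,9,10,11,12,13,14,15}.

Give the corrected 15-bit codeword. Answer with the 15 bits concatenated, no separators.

s1 (pos 1,3,5,7,9,11,13,15): 0⊕1⊕0⊕1⊕0⊕1⊕1⊕1 = 1
s2 (pos 2,3,6,7,10,11,14,15): 1⊕1⊕1⊕1⊕0⊕1⊕0⊕1 = 0
s4 (pos 4,5,6,7,12,13,14,15): 1⊕0⊕1⊕1⊕1⊕1⊕0⊕1 = 0
s8 (pos 8,9,10,11,12,13,14,15): 1⊕0⊕0⊕1⊕1⊕1⊕0⊕1 = 1
Syndrome s8…s1 = 1001 → error at position 9.
Flip position 9: 011101110011101 → 011101111011101

011101111011101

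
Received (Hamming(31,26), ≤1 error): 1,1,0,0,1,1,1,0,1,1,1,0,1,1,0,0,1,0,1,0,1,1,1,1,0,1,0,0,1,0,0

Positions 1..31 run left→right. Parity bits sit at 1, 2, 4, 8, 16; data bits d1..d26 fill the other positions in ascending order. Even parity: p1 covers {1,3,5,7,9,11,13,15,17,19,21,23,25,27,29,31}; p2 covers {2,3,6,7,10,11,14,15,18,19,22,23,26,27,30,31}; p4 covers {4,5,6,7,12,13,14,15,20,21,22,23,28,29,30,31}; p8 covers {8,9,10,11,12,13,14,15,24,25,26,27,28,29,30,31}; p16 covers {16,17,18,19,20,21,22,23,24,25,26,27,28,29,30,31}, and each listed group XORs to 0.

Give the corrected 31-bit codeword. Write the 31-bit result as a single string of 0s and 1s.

s1 (pos 1,3,5,7,9,11,13,15,17,19,21,23,25,27,29,31): 1⊕0⊕1⊕1⊕1⊕1⊕1⊕0⊕1⊕1⊕1⊕1⊕0⊕0⊕1⊕0 = 1
s2 (pos 2,3,6,7,10,11,14,15,18,19,22,23,26,27,30,31): 1⊕0⊕1⊕1⊕1⊕1⊕1⊕0⊕0⊕1⊕1⊕1⊕1⊕0⊕0⊕0 = 0
s4 (pos 4,5,6,7,12,13,14,15,20,21,22,23,28,29,30,31): 0⊕1⊕1⊕1⊕0⊕1⊕1⊕0⊕0⊕1⊕1⊕1⊕0⊕1⊕0⊕0 = 1
s8 (pos 8,9,10,11,12,13,14,15,24,25,26,27,28,29,30,31): 0⊕1⊕1⊕1⊕0⊕1⊕1⊕0⊕1⊕0⊕1⊕0⊕0⊕1⊕0⊕0 = 0
s16 (pos 16,17,18,19,20,21,22,23,24,25,26,27,28,29,30,31): 0⊕1⊕0⊕1⊕0⊕1⊕1⊕1⊕1⊕0⊕1⊕0⊕0⊕1⊕0⊕0 = 0
Syndrome s16…s1 = 00101 → error at position 5.
Flip position 5: 1100111011101100101011110100100 → 1100011011101100101011110100100

1100011011101100101011110100100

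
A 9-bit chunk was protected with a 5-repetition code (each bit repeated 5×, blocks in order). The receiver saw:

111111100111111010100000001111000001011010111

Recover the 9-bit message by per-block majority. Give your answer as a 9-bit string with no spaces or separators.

111001011

Block 1 (11111): 5 ones → 1
Block 2 (11001): 3 ones → 1
Block 3 (11111): 5 ones → 1
Block 4 (01010): 2 ones → 0
Block 5 (00000): 0 ones → 0
Block 6 (01111): 4 ones → 1
Block 7 (00000): 0 ones → 0
Block 8 (10110): 3 ones → 1
Block 9 (10111): 4 ones → 1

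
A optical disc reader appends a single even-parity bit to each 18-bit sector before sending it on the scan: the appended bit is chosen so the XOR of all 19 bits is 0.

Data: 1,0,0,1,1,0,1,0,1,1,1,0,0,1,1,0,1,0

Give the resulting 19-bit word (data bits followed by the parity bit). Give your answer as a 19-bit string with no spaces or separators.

XOR of the 18 data bits: 1⊕0⊕0⊕1⊕1⊕0⊕1⊕0⊕1⊕1⊕1⊕0⊕0⊕1⊕1⊕0⊕1⊕0 = 0
Parity bit = 0 (so all 19 bits XOR to 0).

1001101011100110100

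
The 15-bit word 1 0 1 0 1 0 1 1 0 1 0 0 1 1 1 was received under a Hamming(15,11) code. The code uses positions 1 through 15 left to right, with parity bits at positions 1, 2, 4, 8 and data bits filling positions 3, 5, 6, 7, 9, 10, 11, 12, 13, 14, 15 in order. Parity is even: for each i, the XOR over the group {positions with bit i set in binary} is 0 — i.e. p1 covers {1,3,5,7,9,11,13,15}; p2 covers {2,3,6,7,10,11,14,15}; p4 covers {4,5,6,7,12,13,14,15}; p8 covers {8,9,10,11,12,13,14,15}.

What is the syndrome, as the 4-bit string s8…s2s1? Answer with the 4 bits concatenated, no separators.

s1 (pos 1,3,5,7,9,11,13,15): 1⊕1⊕1⊕1⊕0⊕0⊕1⊕1 = 0
s2 (pos 2,3,6,7,10,11,14,15): 0⊕1⊕0⊕1⊕1⊕0⊕1⊕1 = 1
s4 (pos 4,5,6,7,12,13,14,15): 0⊕1⊕0⊕1⊕0⊕1⊕1⊕1 = 1
s8 (pos 8,9,10,11,12,13,14,15): 1⊕0⊕1⊕0⊕0⊕1⊕1⊕1 = 1
Syndrome s8…s1 = 1110 → error at position 14.

1110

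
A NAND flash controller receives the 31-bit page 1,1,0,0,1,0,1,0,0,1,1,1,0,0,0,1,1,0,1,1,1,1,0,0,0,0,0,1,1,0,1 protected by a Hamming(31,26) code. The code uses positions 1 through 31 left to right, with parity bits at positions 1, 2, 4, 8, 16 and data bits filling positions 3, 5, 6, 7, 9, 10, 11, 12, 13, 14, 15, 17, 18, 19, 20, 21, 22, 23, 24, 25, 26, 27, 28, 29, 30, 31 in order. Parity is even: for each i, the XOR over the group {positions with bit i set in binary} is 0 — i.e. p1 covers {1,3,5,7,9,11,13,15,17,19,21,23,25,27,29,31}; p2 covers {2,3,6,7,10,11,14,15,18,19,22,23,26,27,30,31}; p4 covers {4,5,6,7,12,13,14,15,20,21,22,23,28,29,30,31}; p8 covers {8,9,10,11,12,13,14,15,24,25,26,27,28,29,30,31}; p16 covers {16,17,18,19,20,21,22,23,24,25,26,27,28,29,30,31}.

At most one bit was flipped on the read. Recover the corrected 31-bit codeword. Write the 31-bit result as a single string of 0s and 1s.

1100101001110001101111100001101

s1 (pos 1,3,5,7,9,11,13,15,17,19,21,23,25,27,29,31): 1⊕0⊕1⊕1⊕0⊕1⊕0⊕0⊕1⊕1⊕1⊕0⊕0⊕0⊕1⊕1 = 1
s2 (pos 2,3,6,7,10,11,14,15,18,19,22,23,26,27,30,31): 1⊕0⊕0⊕1⊕1⊕1⊕0⊕0⊕0⊕1⊕1⊕0⊕0⊕0⊕0⊕1 = 1
s4 (pos 4,5,6,7,12,13,14,15,20,21,22,23,28,29,30,31): 0⊕1⊕0⊕1⊕1⊕0⊕0⊕0⊕1⊕1⊕1⊕0⊕1⊕1⊕0⊕1 = 1
s8 (pos 8,9,10,11,12,13,14,15,24,25,26,27,28,29,30,31): 0⊕0⊕1⊕1⊕1⊕0⊕0⊕0⊕0⊕0⊕0⊕0⊕1⊕1⊕0⊕1 = 0
s16 (pos 16,17,18,19,20,21,22,23,24,25,26,27,28,29,30,31): 1⊕1⊕0⊕1⊕1⊕1⊕1⊕0⊕0⊕0⊕0⊕0⊕1⊕1⊕0⊕1 = 1
Syndrome s16…s1 = 10111 → error at position 23.
Flip position 23: 1100101001110001101111000001101 → 1100101001110001101111100001101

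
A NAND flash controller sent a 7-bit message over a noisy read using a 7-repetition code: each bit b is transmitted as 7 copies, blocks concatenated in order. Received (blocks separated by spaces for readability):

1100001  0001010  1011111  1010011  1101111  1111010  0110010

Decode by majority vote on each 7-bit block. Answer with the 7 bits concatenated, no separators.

Block 1 (1100001): 3 ones → 0
Block 2 (0001010): 2 ones → 0
Block 3 (1011111): 6 ones → 1
Block 4 (1010011): 4 ones → 1
Block 5 (1101111): 6 ones → 1
Block 6 (1111010): 5 ones → 1
Block 7 (0110010): 3 ones → 0

0011110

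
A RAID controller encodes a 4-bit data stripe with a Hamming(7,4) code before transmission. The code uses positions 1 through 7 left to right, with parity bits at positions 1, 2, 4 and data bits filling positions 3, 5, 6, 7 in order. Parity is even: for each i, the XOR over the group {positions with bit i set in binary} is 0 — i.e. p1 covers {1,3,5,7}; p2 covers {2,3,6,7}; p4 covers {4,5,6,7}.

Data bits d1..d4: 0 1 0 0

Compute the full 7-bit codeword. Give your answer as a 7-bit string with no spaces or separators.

Place data at non-parity positions: p1 p2 0 p4 1 0 0
p1 (pos 1,3,5,7): XOR of data positions = 0⊕1⊕0 = 1
p2 (pos 2,3,6,7): XOR of data positions = 0⊕0⊕0 = 0
p4 (pos 4,5,6,7): XOR of data positions = 1⊕0⊕0 = 1
Codeword: 1001100

1001100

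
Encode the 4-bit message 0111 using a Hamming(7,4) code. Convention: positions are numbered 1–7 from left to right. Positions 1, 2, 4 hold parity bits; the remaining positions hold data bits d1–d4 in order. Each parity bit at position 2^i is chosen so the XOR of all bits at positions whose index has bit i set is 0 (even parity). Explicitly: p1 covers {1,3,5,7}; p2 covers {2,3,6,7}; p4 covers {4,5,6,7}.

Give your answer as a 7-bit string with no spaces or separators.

Place data at non-parity positions: p1 p2 0 p4 1 1 1
p1 (pos 1,3,5,7): XOR of data positions = 0⊕1⊕1 = 0
p2 (pos 2,3,6,7): XOR of data positions = 0⊕1⊕1 = 0
p4 (pos 4,5,6,7): XOR of data positions = 1⊕1⊕1 = 1
Codeword: 0001111

0001111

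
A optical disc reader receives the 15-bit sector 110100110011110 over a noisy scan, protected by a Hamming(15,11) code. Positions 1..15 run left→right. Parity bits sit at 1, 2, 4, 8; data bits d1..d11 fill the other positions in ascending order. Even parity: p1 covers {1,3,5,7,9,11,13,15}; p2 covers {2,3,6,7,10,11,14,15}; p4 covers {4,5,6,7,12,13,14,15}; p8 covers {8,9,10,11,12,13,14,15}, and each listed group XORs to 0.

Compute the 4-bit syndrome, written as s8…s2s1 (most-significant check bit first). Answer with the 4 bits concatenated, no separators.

1100

s1 (pos 1,3,5,7,9,11,13,15): 1⊕0⊕0⊕1⊕0⊕1⊕1⊕0 = 0
s2 (pos 2,3,6,7,10,11,14,15): 1⊕0⊕0⊕1⊕0⊕1⊕1⊕0 = 0
s4 (pos 4,5,6,7,12,13,14,15): 1⊕0⊕0⊕1⊕1⊕1⊕1⊕0 = 1
s8 (pos 8,9,10,11,12,13,14,15): 1⊕0⊕0⊕1⊕1⊕1⊕1⊕0 = 1
Syndrome s8…s1 = 1100 → error at position 12.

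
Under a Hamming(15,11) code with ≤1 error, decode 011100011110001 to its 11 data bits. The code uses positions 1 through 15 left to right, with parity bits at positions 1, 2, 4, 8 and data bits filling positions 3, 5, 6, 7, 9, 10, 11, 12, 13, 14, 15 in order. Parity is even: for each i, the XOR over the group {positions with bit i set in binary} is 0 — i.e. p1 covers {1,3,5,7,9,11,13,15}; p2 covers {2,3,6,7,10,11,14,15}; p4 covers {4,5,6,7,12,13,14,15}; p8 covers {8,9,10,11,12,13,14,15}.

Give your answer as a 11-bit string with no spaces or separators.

s1 (pos 1,3,5,7,9,11,13,15): 0⊕1⊕0⊕0⊕1⊕1⊕0⊕1 = 0
s2 (pos 2,3,6,7,10,11,14,15): 1⊕1⊕0⊕0⊕1⊕1⊕0⊕1 = 1
s4 (pos 4,5,6,7,12,13,14,15): 1⊕0⊕0⊕0⊕0⊕0⊕0⊕1 = 0
s8 (pos 8,9,10,11,12,13,14,15): 1⊕1⊕1⊕1⊕0⊕0⊕0⊕1 = 1
Syndrome s8…s1 = 1010 → error at position 10.
Flip position 10: 011100011110001 → 011100011010001
Read data bits from positions 3,5,6,7,9,10,11,12,13,14,15: 10001010001

10001010001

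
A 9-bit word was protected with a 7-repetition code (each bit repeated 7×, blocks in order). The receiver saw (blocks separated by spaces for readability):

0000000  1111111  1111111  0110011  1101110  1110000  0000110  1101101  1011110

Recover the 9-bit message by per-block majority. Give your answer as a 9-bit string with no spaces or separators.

011110011

Block 1 (0000000): 0 ones → 0
Block 2 (1111111): 7 ones → 1
Block 3 (1111111): 7 ones → 1
Block 4 (0110011): 4 ones → 1
Block 5 (1101110): 5 ones → 1
Block 6 (1110000): 3 ones → 0
Block 7 (0000110): 2 ones → 0
Block 8 (1101101): 5 ones → 1
Block 9 (1011110): 5 ones → 1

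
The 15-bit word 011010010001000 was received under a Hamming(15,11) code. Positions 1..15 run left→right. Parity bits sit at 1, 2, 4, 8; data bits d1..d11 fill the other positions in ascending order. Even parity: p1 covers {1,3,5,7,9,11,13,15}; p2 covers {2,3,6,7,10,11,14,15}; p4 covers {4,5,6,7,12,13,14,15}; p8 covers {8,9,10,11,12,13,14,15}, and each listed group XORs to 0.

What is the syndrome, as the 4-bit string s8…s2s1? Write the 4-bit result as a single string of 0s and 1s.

0000

s1 (pos 1,3,5,7,9,11,13,15): 0⊕1⊕1⊕0⊕0⊕0⊕0⊕0 = 0
s2 (pos 2,3,6,7,10,11,14,15): 1⊕1⊕0⊕0⊕0⊕0⊕0⊕0 = 0
s4 (pos 4,5,6,7,12,13,14,15): 0⊕1⊕0⊕0⊕1⊕0⊕0⊕0 = 0
s8 (pos 8,9,10,11,12,13,14,15): 1⊕0⊕0⊕0⊕1⊕0⊕0⊕0 = 0
Syndrome s8…s1 = 0000 → no error.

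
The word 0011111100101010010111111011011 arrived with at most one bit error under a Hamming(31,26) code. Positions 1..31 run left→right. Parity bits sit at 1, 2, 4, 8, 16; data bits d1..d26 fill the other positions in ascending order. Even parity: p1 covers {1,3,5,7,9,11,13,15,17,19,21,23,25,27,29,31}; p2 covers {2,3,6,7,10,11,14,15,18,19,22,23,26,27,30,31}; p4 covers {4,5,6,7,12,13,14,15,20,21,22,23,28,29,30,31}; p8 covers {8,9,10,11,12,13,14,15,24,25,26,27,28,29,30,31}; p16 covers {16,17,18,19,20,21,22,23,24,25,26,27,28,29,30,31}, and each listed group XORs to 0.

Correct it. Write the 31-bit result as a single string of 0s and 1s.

0011111100101010010111011011011

s1 (pos 1,3,5,7,9,11,13,15,17,19,21,23,25,27,29,31): 0⊕1⊕1⊕1⊕0⊕1⊕1⊕1⊕0⊕0⊕1⊕1⊕1⊕1⊕0⊕1 = 1
s2 (pos 2,3,6,7,10,11,14,15,18,19,22,23,26,27,30,31): 0⊕1⊕1⊕1⊕0⊕1⊕0⊕1⊕1⊕0⊕1⊕1⊕0⊕1⊕1⊕1 = 1
s4 (pos 4,5,6,7,12,13,14,15,20,21,22,23,28,29,30,31): 1⊕1⊕1⊕1⊕0⊕1⊕0⊕1⊕1⊕1⊕1⊕1⊕1⊕0⊕1⊕1 = 1
s8 (pos 8,9,10,11,12,13,14,15,24,25,26,27,28,29,30,31): 1⊕0⊕0⊕1⊕0⊕1⊕0⊕1⊕1⊕1⊕0⊕1⊕1⊕0⊕1⊕1 = 0
s16 (pos 16,17,18,19,20,21,22,23,24,25,26,27,28,29,30,31): 0⊕0⊕1⊕0⊕1⊕1⊕1⊕1⊕1⊕1⊕0⊕1⊕1⊕0⊕1⊕1 = 1
Syndrome s16…s1 = 10111 → error at position 23.
Flip position 23: 0011111100101010010111111011011 → 0011111100101010010111011011011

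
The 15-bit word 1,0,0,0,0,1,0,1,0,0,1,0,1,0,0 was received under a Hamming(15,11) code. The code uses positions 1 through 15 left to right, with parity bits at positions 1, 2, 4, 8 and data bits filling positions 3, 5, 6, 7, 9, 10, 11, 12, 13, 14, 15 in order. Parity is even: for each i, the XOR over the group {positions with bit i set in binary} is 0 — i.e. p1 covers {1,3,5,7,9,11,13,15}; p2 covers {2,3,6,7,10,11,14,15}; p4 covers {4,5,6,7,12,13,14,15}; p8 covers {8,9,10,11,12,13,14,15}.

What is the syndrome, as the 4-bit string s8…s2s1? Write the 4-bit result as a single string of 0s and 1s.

s1 (pos 1,3,5,7,9,11,13,15): 1⊕0⊕0⊕0⊕0⊕1⊕1⊕0 = 1
s2 (pos 2,3,6,7,10,11,14,15): 0⊕0⊕1⊕0⊕0⊕1⊕0⊕0 = 0
s4 (pos 4,5,6,7,12,13,14,15): 0⊕0⊕1⊕0⊕0⊕1⊕0⊕0 = 0
s8 (pos 8,9,10,11,12,13,14,15): 1⊕0⊕0⊕1⊕0⊕1⊕0⊕0 = 1
Syndrome s8…s1 = 1001 → error at position 9.

1001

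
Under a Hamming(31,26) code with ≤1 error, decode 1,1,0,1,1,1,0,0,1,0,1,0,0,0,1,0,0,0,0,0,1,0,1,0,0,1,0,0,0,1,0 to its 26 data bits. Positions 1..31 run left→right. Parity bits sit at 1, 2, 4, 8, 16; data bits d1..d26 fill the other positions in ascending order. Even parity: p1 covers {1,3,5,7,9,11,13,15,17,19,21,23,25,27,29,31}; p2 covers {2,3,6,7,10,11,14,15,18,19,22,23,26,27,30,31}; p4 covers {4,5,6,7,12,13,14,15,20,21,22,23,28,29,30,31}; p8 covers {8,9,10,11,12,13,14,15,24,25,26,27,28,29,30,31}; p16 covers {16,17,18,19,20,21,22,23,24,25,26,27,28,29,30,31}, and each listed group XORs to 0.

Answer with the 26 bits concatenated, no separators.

01101010000000010100100010

s1 (pos 1,3,5,7,9,11,13,15,17,19,21,23,25,27,29,31): 1⊕0⊕1⊕0⊕1⊕1⊕0⊕1⊕0⊕0⊕1⊕1⊕0⊕0⊕0⊕0 = 1
s2 (pos 2,3,6,7,10,11,14,15,18,19,22,23,26,27,30,31): 1⊕0⊕1⊕0⊕0⊕1⊕0⊕1⊕0⊕0⊕0⊕1⊕1⊕0⊕1⊕0 = 1
s4 (pos 4,5,6,7,12,13,14,15,20,21,22,23,28,29,30,31): 1⊕1⊕1⊕0⊕0⊕0⊕0⊕1⊕0⊕1⊕0⊕1⊕0⊕0⊕1⊕0 = 1
s8 (pos 8,9,10,11,12,13,14,15,24,25,26,27,28,29,30,31): 0⊕1⊕0⊕1⊕0⊕0⊕0⊕1⊕0⊕0⊕1⊕0⊕0⊕0⊕1⊕0 = 1
s16 (pos 16,17,18,19,20,21,22,23,24,25,26,27,28,29,30,31): 0⊕0⊕0⊕0⊕0⊕1⊕0⊕1⊕0⊕0⊕1⊕0⊕0⊕0⊕1⊕0 = 0
Syndrome s16…s1 = 01111 → error at position 15.
Flip position 15: 1101110010100010000010100100010 → 1101110010100000000010100100010
Read data bits from positions 3,5,6,7,9,10,11,12,13,14,15,17,18,19,20,21,22,23,24,25,26,27,28,29,30,31: 01101010000000010100100010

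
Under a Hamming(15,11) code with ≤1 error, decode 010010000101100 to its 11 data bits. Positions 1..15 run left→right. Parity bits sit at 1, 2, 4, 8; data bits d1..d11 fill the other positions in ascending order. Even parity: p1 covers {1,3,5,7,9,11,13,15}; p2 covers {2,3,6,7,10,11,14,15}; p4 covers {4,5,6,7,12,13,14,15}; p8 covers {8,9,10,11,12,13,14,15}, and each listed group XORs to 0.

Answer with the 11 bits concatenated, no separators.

01000100100

s1 (pos 1,3,5,7,9,11,13,15): 0⊕0⊕1⊕0⊕0⊕0⊕1⊕0 = 0
s2 (pos 2,3,6,7,10,11,14,15): 1⊕0⊕0⊕0⊕1⊕0⊕0⊕0 = 0
s4 (pos 4,5,6,7,12,13,14,15): 0⊕1⊕0⊕0⊕1⊕1⊕0⊕0 = 1
s8 (pos 8,9,10,11,12,13,14,15): 0⊕0⊕1⊕0⊕1⊕1⊕0⊕0 = 1
Syndrome s8…s1 = 1100 → error at position 12.
Flip position 12: 010010000101100 → 010010000100100
Read data bits from positions 3,5,6,7,9,10,11,12,13,14,15: 01000100100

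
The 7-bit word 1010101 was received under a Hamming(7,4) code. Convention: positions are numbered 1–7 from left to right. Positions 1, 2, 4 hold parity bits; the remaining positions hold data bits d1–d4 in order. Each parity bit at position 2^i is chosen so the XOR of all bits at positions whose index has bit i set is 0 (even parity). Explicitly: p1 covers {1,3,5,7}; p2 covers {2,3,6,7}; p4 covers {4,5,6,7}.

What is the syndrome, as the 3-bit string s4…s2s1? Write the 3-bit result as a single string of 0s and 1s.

s1 (pos 1,3,5,7): 1⊕1⊕1⊕1 = 0
s2 (pos 2,3,6,7): 0⊕1⊕0⊕1 = 0
s4 (pos 4,5,6,7): 0⊕1⊕0⊕1 = 0
Syndrome s4…s1 = 000 → no error.

000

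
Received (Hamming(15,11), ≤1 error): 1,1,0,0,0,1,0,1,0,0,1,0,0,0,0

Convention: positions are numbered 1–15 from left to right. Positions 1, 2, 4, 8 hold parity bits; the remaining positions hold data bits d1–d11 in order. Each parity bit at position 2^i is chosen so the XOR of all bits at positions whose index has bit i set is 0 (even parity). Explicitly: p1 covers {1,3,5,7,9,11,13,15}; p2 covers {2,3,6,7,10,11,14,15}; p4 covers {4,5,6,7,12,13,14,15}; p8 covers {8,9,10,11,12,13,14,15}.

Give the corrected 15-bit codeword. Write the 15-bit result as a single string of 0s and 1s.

s1 (pos 1,3,5,7,9,11,13,15): 1⊕0⊕0⊕0⊕0⊕1⊕0⊕0 = 0
s2 (pos 2,3,6,7,10,11,14,15): 1⊕0⊕1⊕0⊕0⊕1⊕0⊕0 = 1
s4 (pos 4,5,6,7,12,13,14,15): 0⊕0⊕1⊕0⊕0⊕0⊕0⊕0 = 1
s8 (pos 8,9,10,11,12,13,14,15): 1⊕0⊕0⊕1⊕0⊕0⊕0⊕0 = 0
Syndrome s8…s1 = 0110 → error at position 6.
Flip position 6: 110001010010000 → 110000010010000

110000010010000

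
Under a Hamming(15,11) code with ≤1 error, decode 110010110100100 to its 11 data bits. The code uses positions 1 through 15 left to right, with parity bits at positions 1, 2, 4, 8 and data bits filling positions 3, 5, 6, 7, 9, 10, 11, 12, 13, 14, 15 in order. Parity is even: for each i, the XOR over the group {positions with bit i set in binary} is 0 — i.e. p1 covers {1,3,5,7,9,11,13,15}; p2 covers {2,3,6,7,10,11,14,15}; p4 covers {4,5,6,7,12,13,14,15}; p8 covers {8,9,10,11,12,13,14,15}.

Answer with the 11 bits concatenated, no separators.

01010100110

s1 (pos 1,3,5,7,9,11,13,15): 1⊕0⊕1⊕1⊕0⊕0⊕1⊕0 = 0
s2 (pos 2,3,6,7,10,11,14,15): 1⊕0⊕0⊕1⊕1⊕0⊕0⊕0 = 1
s4 (pos 4,5,6,7,12,13,14,15): 0⊕1⊕0⊕1⊕0⊕1⊕0⊕0 = 1
s8 (pos 8,9,10,11,12,13,14,15): 1⊕0⊕1⊕0⊕0⊕1⊕0⊕0 = 1
Syndrome s8…s1 = 1110 → error at position 14.
Flip position 14: 110010110100100 → 110010110100110
Read data bits from positions 3,5,6,7,9,10,11,12,13,14,15: 01010100110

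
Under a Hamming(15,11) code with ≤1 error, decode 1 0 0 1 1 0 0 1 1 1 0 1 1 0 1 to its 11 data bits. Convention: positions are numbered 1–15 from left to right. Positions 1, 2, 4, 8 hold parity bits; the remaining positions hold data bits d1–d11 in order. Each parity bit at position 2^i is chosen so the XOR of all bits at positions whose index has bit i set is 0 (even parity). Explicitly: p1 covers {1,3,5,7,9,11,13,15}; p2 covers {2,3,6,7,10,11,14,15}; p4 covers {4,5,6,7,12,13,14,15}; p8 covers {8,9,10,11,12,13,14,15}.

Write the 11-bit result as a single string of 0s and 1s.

s1 (pos 1,3,5,7,9,11,13,15): 1⊕0⊕1⊕0⊕1⊕0⊕1⊕1 = 1
s2 (pos 2,3,6,7,10,11,14,15): 0⊕0⊕0⊕0⊕1⊕0⊕0⊕1 = 0
s4 (pos 4,5,6,7,12,13,14,15): 1⊕1⊕0⊕0⊕1⊕1⊕0⊕1 = 1
s8 (pos 8,9,10,11,12,13,14,15): 1⊕1⊕1⊕0⊕1⊕1⊕0⊕1 = 0
Syndrome s8…s1 = 0101 → error at position 5.
Flip position 5: 100110011101101 → 100100011101101
Read data bits from positions 3,5,6,7,9,10,11,12,13,14,15: 00001101101

00001101101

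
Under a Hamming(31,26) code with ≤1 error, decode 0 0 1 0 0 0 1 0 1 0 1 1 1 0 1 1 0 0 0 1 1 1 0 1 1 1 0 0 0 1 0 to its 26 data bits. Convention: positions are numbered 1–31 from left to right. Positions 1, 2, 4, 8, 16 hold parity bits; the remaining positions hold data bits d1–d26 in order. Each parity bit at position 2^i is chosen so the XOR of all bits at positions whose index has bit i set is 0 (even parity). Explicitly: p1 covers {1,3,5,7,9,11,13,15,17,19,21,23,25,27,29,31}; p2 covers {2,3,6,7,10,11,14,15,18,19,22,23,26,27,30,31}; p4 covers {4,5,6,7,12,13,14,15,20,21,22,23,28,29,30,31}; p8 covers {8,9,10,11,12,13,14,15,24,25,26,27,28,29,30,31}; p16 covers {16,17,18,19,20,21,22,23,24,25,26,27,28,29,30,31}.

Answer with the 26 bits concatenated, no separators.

s1 (pos 1,3,5,7,9,11,13,15,17,19,21,23,25,27,29,31): 0⊕1⊕0⊕1⊕1⊕1⊕1⊕1⊕0⊕0⊕1⊕0⊕1⊕0⊕0⊕0 = 0
s2 (pos 2,3,6,7,10,11,14,15,18,19,22,23,26,27,30,31): 0⊕1⊕0⊕1⊕0⊕1⊕0⊕1⊕0⊕0⊕1⊕0⊕1⊕0⊕1⊕0 = 1
s4 (pos 4,5,6,7,12,13,14,15,20,21,22,23,28,29,30,31): 0⊕0⊕0⊕1⊕1⊕1⊕0⊕1⊕1⊕1⊕1⊕0⊕0⊕0⊕1⊕0 = 0
s8 (pos 8,9,10,11,12,13,14,15,24,25,26,27,28,29,30,31): 0⊕1⊕0⊕1⊕1⊕1⊕0⊕1⊕1⊕1⊕1⊕0⊕0⊕0⊕1⊕0 = 1
s16 (pos 16,17,18,19,20,21,22,23,24,25,26,27,28,29,30,31): 1⊕0⊕0⊕0⊕1⊕1⊕1⊕0⊕1⊕1⊕1⊕0⊕0⊕0⊕1⊕0 = 0
Syndrome s16…s1 = 01010 → error at position 10.
Flip position 10: 0010001010111011000111011100010 → 0010001011111011000111011100010
Read data bits from positions 3,5,6,7,9,10,11,12,13,14,15,17,18,19,20,21,22,23,24,25,26,27,28,29,30,31: 10011111101000111011100010

10011111101000111011100010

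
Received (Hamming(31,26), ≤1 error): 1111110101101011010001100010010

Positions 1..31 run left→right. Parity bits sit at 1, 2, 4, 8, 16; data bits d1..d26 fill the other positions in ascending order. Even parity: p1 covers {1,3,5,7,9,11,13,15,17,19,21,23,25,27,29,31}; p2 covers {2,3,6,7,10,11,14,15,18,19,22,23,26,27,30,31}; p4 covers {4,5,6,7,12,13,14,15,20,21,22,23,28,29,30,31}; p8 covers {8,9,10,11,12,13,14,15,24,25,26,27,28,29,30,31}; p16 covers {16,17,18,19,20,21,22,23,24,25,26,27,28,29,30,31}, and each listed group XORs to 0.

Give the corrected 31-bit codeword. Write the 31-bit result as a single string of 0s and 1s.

s1 (pos 1,3,5,7,9,11,13,15,17,19,21,23,25,27,29,31): 1⊕1⊕1⊕0⊕0⊕1⊕1⊕1⊕0⊕0⊕0⊕1⊕0⊕1⊕0⊕0 = 0
s2 (pos 2,3,6,7,10,11,14,15,18,19,22,23,26,27,30,31): 1⊕1⊕1⊕0⊕1⊕1⊕0⊕1⊕1⊕0⊕1⊕1⊕0⊕1⊕1⊕0 = 1
s4 (pos 4,5,6,7,12,13,14,15,20,21,22,23,28,29,30,31): 1⊕1⊕1⊕0⊕0⊕1⊕0⊕1⊕0⊕0⊕1⊕1⊕0⊕0⊕1⊕0 = 0
s8 (pos 8,9,10,11,12,13,14,15,24,25,26,27,28,29,30,31): 1⊕0⊕1⊕1⊕0⊕1⊕0⊕1⊕0⊕0⊕0⊕1⊕0⊕0⊕1⊕0 = 1
s16 (pos 16,17,18,19,20,21,22,23,24,25,26,27,28,29,30,31): 1⊕0⊕1⊕0⊕0⊕0⊕1⊕1⊕0⊕0⊕0⊕1⊕0⊕0⊕1⊕0 = 0
Syndrome s16…s1 = 01010 → error at position 10.
Flip position 10: 1111110101101011010001100010010 → 1111110100101011010001100010010

1111110100101011010001100010010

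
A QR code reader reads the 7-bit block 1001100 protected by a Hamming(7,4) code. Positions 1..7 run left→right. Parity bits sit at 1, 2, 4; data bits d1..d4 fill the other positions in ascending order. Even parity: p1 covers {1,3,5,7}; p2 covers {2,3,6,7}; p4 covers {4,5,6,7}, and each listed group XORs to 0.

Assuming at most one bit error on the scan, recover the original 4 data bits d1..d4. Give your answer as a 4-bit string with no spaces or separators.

s1 (pos 1,3,5,7): 1⊕0⊕1⊕0 = 0
s2 (pos 2,3,6,7): 0⊕0⊕0⊕0 = 0
s4 (pos 4,5,6,7): 1⊕1⊕0⊕0 = 0
Syndrome s4…s1 = 000 → no error.
Read data bits from positions 3,5,6,7: 0100

0100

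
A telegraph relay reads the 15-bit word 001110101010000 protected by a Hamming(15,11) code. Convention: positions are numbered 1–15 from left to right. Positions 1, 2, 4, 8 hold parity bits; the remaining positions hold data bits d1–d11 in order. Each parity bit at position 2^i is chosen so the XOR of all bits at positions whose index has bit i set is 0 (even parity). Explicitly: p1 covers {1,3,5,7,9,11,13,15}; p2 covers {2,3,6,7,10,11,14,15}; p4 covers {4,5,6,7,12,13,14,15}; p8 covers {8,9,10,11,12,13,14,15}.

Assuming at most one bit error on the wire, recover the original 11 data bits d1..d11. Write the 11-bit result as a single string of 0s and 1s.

s1 (pos 1,3,5,7,9,11,13,15): 0⊕1⊕1⊕1⊕1⊕1⊕0⊕0 = 1
s2 (pos 2,3,6,7,10,11,14,15): 0⊕1⊕0⊕1⊕0⊕1⊕0⊕0 = 1
s4 (pos 4,5,6,7,12,13,14,15): 1⊕1⊕0⊕1⊕0⊕0⊕0⊕0 = 1
s8 (pos 8,9,10,11,12,13,14,15): 0⊕1⊕0⊕1⊕0⊕0⊕0⊕0 = 0
Syndrome s8…s1 = 0111 → error at position 7.
Flip position 7: 001110101010000 → 001110001010000
Read data bits from positions 3,5,6,7,9,10,11,12,13,14,15: 11001010000

11001010000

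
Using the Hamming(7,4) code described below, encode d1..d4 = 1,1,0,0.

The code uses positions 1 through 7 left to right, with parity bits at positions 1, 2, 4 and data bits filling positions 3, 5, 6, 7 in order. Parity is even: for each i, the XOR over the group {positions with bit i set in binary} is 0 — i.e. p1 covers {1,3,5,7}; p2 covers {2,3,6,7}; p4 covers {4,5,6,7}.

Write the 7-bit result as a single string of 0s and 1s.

0111100

Place data at non-parity positions: p1 p2 1 p4 1 0 0
p1 (pos 1,3,5,7): XOR of data positions = 1⊕1⊕0 = 0
p2 (pos 2,3,6,7): XOR of data positions = 1⊕0⊕0 = 1
p4 (pos 4,5,6,7): XOR of data positions = 1⊕0⊕0 = 1
Codeword: 0111100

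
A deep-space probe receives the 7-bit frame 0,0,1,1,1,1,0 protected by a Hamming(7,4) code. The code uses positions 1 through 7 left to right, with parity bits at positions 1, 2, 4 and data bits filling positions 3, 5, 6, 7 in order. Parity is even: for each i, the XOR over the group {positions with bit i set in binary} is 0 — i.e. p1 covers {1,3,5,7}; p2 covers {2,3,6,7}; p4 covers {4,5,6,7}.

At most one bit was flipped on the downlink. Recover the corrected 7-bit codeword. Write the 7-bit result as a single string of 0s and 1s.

s1 (pos 1,3,5,7): 0⊕1⊕1⊕0 = 0
s2 (pos 2,3,6,7): 0⊕1⊕1⊕0 = 0
s4 (pos 4,5,6,7): 1⊕1⊕1⊕0 = 1
Syndrome s4…s1 = 100 → error at position 4.
Flip position 4: 0011110 → 0010110

0010110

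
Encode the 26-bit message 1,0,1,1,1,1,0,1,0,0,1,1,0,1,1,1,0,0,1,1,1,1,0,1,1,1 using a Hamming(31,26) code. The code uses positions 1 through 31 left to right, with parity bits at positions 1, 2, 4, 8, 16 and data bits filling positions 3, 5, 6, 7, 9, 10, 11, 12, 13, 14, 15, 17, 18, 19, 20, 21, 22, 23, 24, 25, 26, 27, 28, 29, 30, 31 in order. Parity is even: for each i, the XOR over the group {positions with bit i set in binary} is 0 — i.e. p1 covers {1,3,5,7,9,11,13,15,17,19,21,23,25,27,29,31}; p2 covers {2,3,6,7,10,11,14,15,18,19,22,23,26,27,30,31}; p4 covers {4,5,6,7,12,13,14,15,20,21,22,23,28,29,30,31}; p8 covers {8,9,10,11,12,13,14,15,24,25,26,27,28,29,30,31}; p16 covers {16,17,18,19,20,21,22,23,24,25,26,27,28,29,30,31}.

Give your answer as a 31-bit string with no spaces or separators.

Place data at non-parity positions: p1 p2 1 p4 0 1 1 p8 1 1 0 1 0 0 1 p16 1 0 1 1 1 0 0 1 1 1 1 0 1 1 1
p1 (pos 1,3,5,7,9,11,13,15,17,19,21,23,25,27,29,31): XOR of data positions = 1⊕0⊕1⊕1⊕0⊕0⊕1⊕1⊕1⊕1⊕0⊕1⊕1⊕1⊕1 = 1
p2 (pos 2,3,6,7,10,11,14,15,18,19,22,23,26,27,30,31): XOR of data positions = 1⊕1⊕1⊕1⊕0⊕0⊕1⊕0⊕1⊕0⊕0⊕1⊕1⊕1⊕1 = 0
p4 (pos 4,5,6,7,12,13,14,15,20,21,22,23,28,29,30,31): XOR of data positions = 0⊕1⊕1⊕1⊕0⊕0⊕1⊕1⊕1⊕0⊕0⊕0⊕1⊕1⊕1 = 1
p8 (pos 8,9,10,11,12,13,14,15,24,25,26,27,28,29,30,31): XOR of data positions = 1⊕1⊕0⊕1⊕0⊕0⊕1⊕1⊕1⊕1⊕1⊕0⊕1⊕1⊕1 = 1
p16 (pos 16,17,18,19,20,21,22,23,24,25,26,27,28,29,30,31): XOR of data positions = 1⊕0⊕1⊕1⊕1⊕0⊕0⊕1⊕1⊕1⊕1⊕0⊕1⊕1⊕1 = 1
Codeword: 1011011111010011101110011110111

1011011111010011101110011110111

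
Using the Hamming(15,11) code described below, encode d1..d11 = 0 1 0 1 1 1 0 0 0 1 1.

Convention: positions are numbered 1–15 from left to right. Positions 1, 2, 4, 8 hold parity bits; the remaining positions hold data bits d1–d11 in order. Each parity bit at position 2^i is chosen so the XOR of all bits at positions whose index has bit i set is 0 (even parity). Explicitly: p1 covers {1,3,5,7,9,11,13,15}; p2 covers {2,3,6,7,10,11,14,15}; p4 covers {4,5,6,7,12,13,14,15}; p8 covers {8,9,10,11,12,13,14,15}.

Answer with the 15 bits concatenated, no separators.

Place data at non-parity positions: p1 p2 0 p4 1 0 1 p8 1 1 0 0 0 1 1
p1 (pos 1,3,5,7,9,11,13,15): XOR of data positions = 0⊕1⊕1⊕1⊕0⊕0⊕1 = 0
p2 (pos 2,3,6,7,10,11,14,15): XOR of data positions = 0⊕0⊕1⊕1⊕0⊕1⊕1 = 0
p4 (pos 4,5,6,7,12,13,14,15): XOR of data positions = 1⊕0⊕1⊕0⊕0⊕1⊕1 = 0
p8 (pos 8,9,10,11,12,13,14,15): XOR of data positions = 1⊕1⊕0⊕0⊕0⊕1⊕1 = 0
Codeword: 000010101100011

000010101100011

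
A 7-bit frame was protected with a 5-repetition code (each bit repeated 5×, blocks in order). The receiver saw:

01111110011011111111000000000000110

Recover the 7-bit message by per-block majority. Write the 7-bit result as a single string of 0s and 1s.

Block 1 (01111): 4 ones → 1
Block 2 (11001): 3 ones → 1
Block 3 (10111): 4 ones → 1
Block 4 (11111): 5 ones → 1
Block 5 (00000): 0 ones → 0
Block 6 (00000): 0 ones → 0
Block 7 (00110): 2 ones → 0

1111000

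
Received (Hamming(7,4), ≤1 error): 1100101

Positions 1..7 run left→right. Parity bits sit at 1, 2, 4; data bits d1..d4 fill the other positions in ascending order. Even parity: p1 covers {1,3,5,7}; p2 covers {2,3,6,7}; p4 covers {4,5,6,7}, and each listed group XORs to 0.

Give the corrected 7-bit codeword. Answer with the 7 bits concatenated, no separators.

s1 (pos 1,3,5,7): 1⊕0⊕1⊕1 = 1
s2 (pos 2,3,6,7): 1⊕0⊕0⊕1 = 0
s4 (pos 4,5,6,7): 0⊕1⊕0⊕1 = 0
Syndrome s4…s1 = 001 → error at position 1.
Flip position 1: 1100101 → 0100101

0100101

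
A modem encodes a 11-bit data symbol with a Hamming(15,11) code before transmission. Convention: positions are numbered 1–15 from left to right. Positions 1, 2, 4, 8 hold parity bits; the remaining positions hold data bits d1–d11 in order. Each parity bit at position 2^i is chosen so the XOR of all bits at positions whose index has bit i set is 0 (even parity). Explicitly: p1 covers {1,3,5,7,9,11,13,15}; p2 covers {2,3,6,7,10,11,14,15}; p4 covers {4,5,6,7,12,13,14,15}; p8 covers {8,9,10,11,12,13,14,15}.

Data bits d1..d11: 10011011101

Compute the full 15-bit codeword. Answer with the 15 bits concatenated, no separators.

001000111011101

Place data at non-parity positions: p1 p2 1 p4 0 0 1 p8 1 0 1 1 1 0 1
p1 (pos 1,3,5,7,9,11,13,15): XOR of data positions = 1⊕0⊕1⊕1⊕1⊕1⊕1 = 0
p2 (pos 2,3,6,7,10,11,14,15): XOR of data positions = 1⊕0⊕1⊕0⊕1⊕0⊕1 = 0
p4 (pos 4,5,6,7,12,13,14,15): XOR of data positions = 0⊕0⊕1⊕1⊕1⊕0⊕1 = 0
p8 (pos 8,9,10,11,12,13,14,15): XOR of data positions = 1⊕0⊕1⊕1⊕1⊕0⊕1 = 1
Codeword: 001000111011101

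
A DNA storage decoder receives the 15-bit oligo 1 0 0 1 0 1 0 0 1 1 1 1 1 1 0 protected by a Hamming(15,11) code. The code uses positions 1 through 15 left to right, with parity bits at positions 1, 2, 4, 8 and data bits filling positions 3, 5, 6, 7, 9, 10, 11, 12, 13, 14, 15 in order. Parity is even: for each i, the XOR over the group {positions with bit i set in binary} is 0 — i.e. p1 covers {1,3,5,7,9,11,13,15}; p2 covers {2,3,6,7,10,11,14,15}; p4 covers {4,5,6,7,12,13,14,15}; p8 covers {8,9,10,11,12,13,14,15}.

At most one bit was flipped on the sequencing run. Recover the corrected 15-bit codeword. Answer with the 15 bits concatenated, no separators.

s1 (pos 1,3,5,7,9,11,13,15): 1⊕0⊕0⊕0⊕1⊕1⊕1⊕0 = 0
s2 (pos 2,3,6,7,10,11,14,15): 0⊕0⊕1⊕0⊕1⊕1⊕1⊕0 = 0
s4 (pos 4,5,6,7,12,13,14,15): 1⊕0⊕1⊕0⊕1⊕1⊕1⊕0 = 1
s8 (pos 8,9,10,11,12,13,14,15): 0⊕1⊕1⊕1⊕1⊕1⊕1⊕0 = 0
Syndrome s8…s1 = 0100 → error at position 4.
Flip position 4: 100101001111110 → 100001001111110

100001001111110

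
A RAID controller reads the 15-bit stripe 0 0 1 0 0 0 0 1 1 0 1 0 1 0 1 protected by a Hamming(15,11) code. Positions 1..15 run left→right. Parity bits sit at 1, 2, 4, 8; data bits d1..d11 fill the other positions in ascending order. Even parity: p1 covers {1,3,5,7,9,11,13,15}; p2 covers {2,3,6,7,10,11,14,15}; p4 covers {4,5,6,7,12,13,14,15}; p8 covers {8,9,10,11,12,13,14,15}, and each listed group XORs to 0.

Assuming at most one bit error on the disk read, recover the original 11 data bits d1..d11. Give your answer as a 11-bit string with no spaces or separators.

10001000101

s1 (pos 1,3,5,7,9,11,13,15): 0⊕1⊕0⊕0⊕1⊕1⊕1⊕1 = 1
s2 (pos 2,3,6,7,10,11,14,15): 0⊕1⊕0⊕0⊕0⊕1⊕0⊕1 = 1
s4 (pos 4,5,6,7,12,13,14,15): 0⊕0⊕0⊕0⊕0⊕1⊕0⊕1 = 0
s8 (pos 8,9,10,11,12,13,14,15): 1⊕1⊕0⊕1⊕0⊕1⊕0⊕1 = 1
Syndrome s8…s1 = 1011 → error at position 11.
Flip position 11: 001000011010101 → 001000011000101
Read data bits from positions 3,5,6,7,9,10,11,12,13,14,15: 10001000101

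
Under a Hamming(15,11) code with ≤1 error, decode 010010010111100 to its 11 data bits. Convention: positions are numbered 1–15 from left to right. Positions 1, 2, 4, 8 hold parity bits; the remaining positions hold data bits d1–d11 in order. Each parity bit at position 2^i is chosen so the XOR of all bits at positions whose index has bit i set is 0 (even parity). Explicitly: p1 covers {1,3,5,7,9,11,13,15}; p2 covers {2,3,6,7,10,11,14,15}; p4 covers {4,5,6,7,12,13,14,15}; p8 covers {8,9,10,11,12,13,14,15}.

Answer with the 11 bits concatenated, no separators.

01000111101

s1 (pos 1,3,5,7,9,11,13,15): 0⊕0⊕1⊕0⊕0⊕1⊕1⊕0 = 1
s2 (pos 2,3,6,7,10,11,14,15): 1⊕0⊕0⊕0⊕1⊕1⊕0⊕0 = 1
s4 (pos 4,5,6,7,12,13,14,15): 0⊕1⊕0⊕0⊕1⊕1⊕0⊕0 = 1
s8 (pos 8,9,10,11,12,13,14,15): 1⊕0⊕1⊕1⊕1⊕1⊕0⊕0 = 1
Syndrome s8…s1 = 1111 → error at position 15.
Flip position 15: 010010010111100 → 010010010111101
Read data bits from positions 3,5,6,7,9,10,11,12,13,14,15: 01000111101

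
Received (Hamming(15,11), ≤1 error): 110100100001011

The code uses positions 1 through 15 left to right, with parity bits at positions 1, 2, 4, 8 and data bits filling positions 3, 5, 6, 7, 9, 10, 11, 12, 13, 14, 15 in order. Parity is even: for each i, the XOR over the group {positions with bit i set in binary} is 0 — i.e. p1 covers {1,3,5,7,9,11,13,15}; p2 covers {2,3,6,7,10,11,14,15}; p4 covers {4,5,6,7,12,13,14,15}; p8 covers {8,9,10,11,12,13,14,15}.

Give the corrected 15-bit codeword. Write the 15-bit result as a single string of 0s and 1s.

110100100001111

s1 (pos 1,3,5,7,9,11,13,15): 1⊕0⊕0⊕1⊕0⊕0⊕0⊕1 = 1
s2 (pos 2,3,6,7,10,11,14,15): 1⊕0⊕0⊕1⊕0⊕0⊕1⊕1 = 0
s4 (pos 4,5,6,7,12,13,14,15): 1⊕0⊕0⊕1⊕1⊕0⊕1⊕1 = 1
s8 (pos 8,9,10,11,12,13,14,15): 0⊕0⊕0⊕0⊕1⊕0⊕1⊕1 = 1
Syndrome s8…s1 = 1101 → error at position 13.
Flip position 13: 110100100001011 → 110100100001111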